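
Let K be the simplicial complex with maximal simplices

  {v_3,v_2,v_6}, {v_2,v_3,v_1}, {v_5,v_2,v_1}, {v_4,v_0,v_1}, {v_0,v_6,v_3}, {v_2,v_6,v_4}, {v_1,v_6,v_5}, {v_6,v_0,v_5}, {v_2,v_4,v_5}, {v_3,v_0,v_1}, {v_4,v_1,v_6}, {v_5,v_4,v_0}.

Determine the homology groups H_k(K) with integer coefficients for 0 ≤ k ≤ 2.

Fix the vertex order v_0 < v_1 < v_2 < v_3 < v_4 < v_5 < v_6 and write every simplex with vertices in increasing order. Then dim K = 2 and the simplices of K are:

  0-simplices (7): [v_0], [v_1], [v_2], [v_3], [v_4], [v_5], [v_6]
  1-simplices (18): (18 of them)
  2-simplices (12): (12 of them)

giving chain groups C_0 ≅ Z^7, C_1 ≅ Z^18, C_2 ≅ Z^12.

∂_1: C_1 → C_0 maps an edge to its endpoints' difference, ∂[p,q] = q − p. For instance
  ∂[v_1,v_5] = [v_5] − [v_1].
The resulting 7×18 matrix has rank 6, and its Smith normal form has invariant factors (1,1,1,1,1,1).

Boundary ∂_2: C_2 → C_1 acts by ∂[p,q,r] = [q,r] − [p,r] + [p,q]. For instance
  ∂[v_0,v_4,v_5] = [v_4,v_5] − [v_0,v_5] + [v_0,v_4],
  ∂[v_0,v_1,v_4] = [v_1,v_4] − [v_0,v_4] + [v_0,v_1].
The resulting 18×12 matrix has rank 12, and its Smith normal form has invariant factors (1,1,1,1,1,1,1,1,1,1,1,2).

Reading off H_k = ker ∂_k / im ∂_{k+1}:

  H_0: rank C_0 − rank ∂_1 = 7 − 6 = 1, and the invariant factors of ∂_1 are all 1, so H_0 = Z.
  H_1: rank ker ∂_1 − rank ∂_2 = (18 − 6) − 12 = 0, and ∂_2 has invariant factor 2 > 1, so H_1 = Z/2.
  H_2: rank ker ∂_2 − rank ∂_3 = (12 − 12) − 0 = 0, and there is no ∂_3, so H_2 = 0.

H_0 ≅ Z,  H_1 ≅ Z/2,  H_2 = 0.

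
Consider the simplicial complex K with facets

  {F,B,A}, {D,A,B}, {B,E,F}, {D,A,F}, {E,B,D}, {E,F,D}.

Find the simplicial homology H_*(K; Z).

H_0 ≅ Z,  H_1 = 0,  H_2 ≅ Z.

We work with the vertex ordering A < B < D < E < F. The simplices of K, each written with vertices in increasing order, are:

  0-simplices (5): A, B, D, E, F
  1-simplices (9): AB, AD, AF, BD, BE, BF, DE, DF, EF
  2-simplices (6): ABD, ABF, ADF, BDE, BEF, DEF

Hence C_0 ≅ Z^5, C_1 ≅ Z^9, C_2 ≅ Z^6.

The boundary map ∂_1: C_1 → C_0 maps an edge to its endpoints' difference, ∂[p,q] = q − p. For instance
  ∂AF = F − A.
This gives a 5×9 integer matrix of rank 4; reducing to Smith normal form yields diagonal entries (1,1,1,1).

Boundary ∂_2: C_2 → C_1 maps a triangle to the signed sum of its edges. For instance
  ∂BDE = DE − BE + BD,
  ∂DEF = EF − DF + DE.
The resulting 9×6 matrix has rank 5, and its Smith normal form has invariant factors (1,1,1,1,1).

Now H_k = ker ∂_k / im ∂_{k+1}, so:

  H_0: rank C_0 − rank ∂_1 = 5 − 4 = 1, and the invariant factors of ∂_1 are all 1, so H_0 = Z.
  H_1: rank ker ∂_1 − rank ∂_2 = (9 − 4) − 5 = 0, and the invariant factors of ∂_2 are all 1, so H_1 = 0.
  H_2: rank ker ∂_2 − rank ∂_3 = (6 − 5) − 0 = 1, and there is no ∂_3, so H_2 = Z.

As a check, the Euler characteristic is 5 − 9 + 6 = 2, which agrees with 1 − 0 + 1 = 2.
(K is a triangulation of the 2-sphere S^2.)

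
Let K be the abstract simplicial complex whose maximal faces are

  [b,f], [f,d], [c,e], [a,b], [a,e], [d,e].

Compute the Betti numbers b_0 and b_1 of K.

We work with the vertex ordering a < b < c < d < e < f. The simplices of K, each written with vertices in increasing order, are:

  0-simplices (6): a, b, c, d, e, f
  1-simplices (6): ab, ae, bf, ce, de, df

giving chain groups C_0 ≅ Z^6, C_1 ≅ Z^6.

Boundary ∂_1: C_1 → C_0 sends each edge [p,q] (with p < q) to q − p. For instance
  ∂de = e − d.
The resulting 6×6 matrix has rank 5, and its Smith normal form has invariant factors (1,1,1,1,1).

From H_k ≅ ker(∂_k) / im(∂_{k+1}) we obtain:

  H_0: rank C_0 − rank ∂_1 = 6 − 5 = 1, and the invariant factors of ∂_1 are all 1, so H_0 ≅ Z.
  H_1: rank ker ∂_1 − rank ∂_2 = (6 − 5) − 0 = 1, and there is no ∂_2, so H_1 ≅ Z.

Hence the Betti numbers are b_0 = 1, b_1 = 1.

b_0 = 1, b_1 = 1.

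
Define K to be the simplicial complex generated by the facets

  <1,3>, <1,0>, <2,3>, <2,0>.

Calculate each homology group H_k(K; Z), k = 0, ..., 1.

H_0 = Z,  H_1 = Z.

Fix the vertex order 0 < 1 < 2 < 3 and write every simplex with vertices in increasing order. Then dim K = 1 and the simplices of K are:

  0-simplices (4): [0], [1], [2], [3]
  1-simplices (4): [0,1], [0,2], [1,3], [2,3]

so the chain groups are C_0 ≅ Z^4, C_1 ≅ Z^4.

Boundary ∂_1: C_1 → C_0 is given by ∂[p,q] = [q] − [p].
The resulting 4×4 matrix has rank 3, and its Smith normal form has invariant factors (1,1,1).

Now H_k = ker ∂_k / im ∂_{k+1}, so:

  H_0: rank C_0 − rank ∂_1 = 4 − 3 = 1, and the invariant factors of ∂_1 are all 1, so H_0 ≅ Z.
  H_1: rank ker ∂_1 − rank ∂_2 = (4 − 3) − 0 = 1, and there is no ∂_2, so H_1 ≅ Z.

As a check, the Euler characteristic is 4 − 4 = 0, which agrees with 1 − 1 = 0.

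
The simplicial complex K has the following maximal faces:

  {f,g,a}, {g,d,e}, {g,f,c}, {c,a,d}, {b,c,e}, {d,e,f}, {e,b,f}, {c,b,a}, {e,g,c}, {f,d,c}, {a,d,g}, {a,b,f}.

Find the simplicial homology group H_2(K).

Fix the vertex order a < b < c < d < e < f < g and write every simplex with vertices in increasing order. Then dim K = 2 and the simplices of K are:

  0-simplices (7): a, b, c, d, e, f, g
  1-simplices (18): ab, ac, ad, af, ag, bc, be, bf, cd, ce, cf, cg, de, df, dg, ef, eg, fg
  2-simplices (12): abc, abf, acd, adg, afg, bce, bef, cdf, ceg, cfg, def, deg

giving chain groups C_0 ≅ Z^7, C_1 ≅ Z^18, C_2 ≅ Z^12.

The boundary map ∂_1: C_1 → C_0 is given by ∂[p,q] = [q] − [p]. For instance
  ∂cf = f − c.
This gives a 7×18 integer matrix of rank 6; reducing to Smith normal form yields diagonal entries (1,1,1,1,1,1).

∂_2: C_2 → C_1 acts by ∂[p,q,r] = [q,r] − [p,r] + [p,q]. For instance
  ∂adg = dg − ag + ad,
  ∂deg = eg − dg + de.
The 18×12 boundary matrix has rank 12 and Smith normal form diag(1,1,1,1,1,1,1,1,1,1,1,2).

From H_k ≅ ker(∂_k) / im(∂_{k+1}) we obtain:

  H_2: rank ker ∂_2 − rank ∂_3 = (12 − 12) − 0 = 0, and there is no ∂_3, so H_2 ≅ 0.

(K is a triangulation of the real projective plane RP^2.)

H_2 ≅ 0.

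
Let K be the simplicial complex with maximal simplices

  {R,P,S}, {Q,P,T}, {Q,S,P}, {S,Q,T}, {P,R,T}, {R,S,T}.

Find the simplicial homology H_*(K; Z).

Fix the vertex order P < Q < R < S < T and write every simplex with vertices in increasing order. Then dim K = 2 and the simplices of K are:

  0-simplices (5): P, Q, R, S, T
  1-simplices (9): PQ, PR, PS, PT, QS, QT, RS, RT, ST
  2-simplices (6): PQS, PQT, PRS, PRT, QST, RST

giving chain groups C_0 ≅ Z^5, C_1 ≅ Z^9, C_2 ≅ Z^6.

Boundary ∂_1: C_1 → C_0 sends each edge [p,q] (with p < q) to q − p.
The 5×9 boundary matrix has rank 4 and Smith normal form diag(1,1,1,1).

The boundary map ∂_2: C_2 → C_1 maps a triangle to the signed sum of its edges. For instance
  ∂PQT = QT − PT + PQ,
  ∂PRT = RT − PT + PR.
As a 9×6 matrix over Z this has rank 5, with invariant factors (1,1,1,1,1).

Now H_k = ker ∂_k / im ∂_{k+1}, so:

  H_0: rank C_0 − rank ∂_1 = 5 − 4 = 1, and the invariant factors of ∂_1 are all 1, so H_0 = Z.
  H_1: rank ker ∂_1 − rank ∂_2 = (9 − 4) − 5 = 0, and the invariant factors of ∂_2 are all 1, so H_1 = 0.
  H_2: rank ker ∂_2 − rank ∂_3 = (6 − 5) − 0 = 1, and there is no ∂_3, so H_2 = Z.

H_0 ≅ Z,  H_1 = 0,  H_2 ≅ Z.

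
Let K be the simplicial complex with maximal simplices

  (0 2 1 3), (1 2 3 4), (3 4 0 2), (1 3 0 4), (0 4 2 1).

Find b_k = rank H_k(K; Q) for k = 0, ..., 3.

b_0 = 1, b_1 = 0, b_2 = 0, b_3 = 1.

Fix the vertex order 0 < 1 < 2 < 3 < 4 and write every simplex with vertices in increasing order. Then dim K = 3 and the simplices of K are:

  0-simplices (5): [0], [1], [2], [3], [4]
  1-simplices (10): [0,1], [0,2], [0,3], [0,4], [1,2], [1,3], [1,4], [2,3], [2,4], [3,4]
  2-simplices (10): [0,1,2], [0,1,3], [0,1,4], [0,2,3], [0,2,4], [0,3,4], [1,2,3], [1,2,4], [1,3,4], [2,3,4]
  3-simplices (5): [0,1,2,3], [0,1,2,4], [0,1,3,4], [0,2,3,4], [1,2,3,4]

Hence C_0 ≅ Z^5, C_1 ≅ Z^10, C_2 ≅ Z^10, C_3 ≅ Z^5.

∂_1: C_1 → C_0 is given by ∂[p,q] = [q] − [p].
The 5×10 boundary matrix has rank 4 and Smith normal form diag(1,1,1,1).

∂_2: C_2 → C_1 sends each 2-simplex [p,q,r] to [q,r] − [p,r] + [p,q]. For instance
  ∂[0,2,3] = [2,3] − [0,3] + [0,2],
  ∂[0,2,4] = [2,4] − [0,4] + [0,2].
This gives a 10×10 integer matrix of rank 6; reducing to Smith normal form yields diagonal entries (1,1,1,1,1,1).

The boundary map ∂_3: C_3 → C_2 sends each 3-simplex σ to the alternating sum Σ_i (−1)^i (σ with its i-th vertex removed). For instance
  ∂[0,1,3,4] = [1,3,4] − [0,3,4] + [0,1,4] − [0,1,3],
  ∂[1,2,3,4] = [2,3,4] − [1,3,4] + [1,2,4] − [1,2,3].
As a 10×5 matrix over Z this has rank 4, with invariant factors (1,1,1,1).

Reading off H_k = ker ∂_k / im ∂_{k+1}:

  H_0: rank C_0 − rank ∂_1 = 5 − 4 = 1, and the invariant factors of ∂_1 are all 1, so H_0 ≅ Z.
  H_1: rank ker ∂_1 − rank ∂_2 = (10 − 4) − 6 = 0, and the invariant factors of ∂_2 are all 1, so H_1 ≅ 0.
  H_2: rank ker ∂_2 − rank ∂_3 = (10 − 6) − 4 = 0, and the invariant factors of ∂_3 are all 1, so H_2 ≅ 0.
  H_3: rank ker ∂_3 − rank ∂_4 = (5 − 4) − 0 = 1, and there is no ∂_4, so H_3 ≅ Z.

(K is a triangulation of the 3-sphere S^3.)

Hence the Betti numbers are b_0 = 1, b_1 = 0, b_2 = 0, b_3 = 1.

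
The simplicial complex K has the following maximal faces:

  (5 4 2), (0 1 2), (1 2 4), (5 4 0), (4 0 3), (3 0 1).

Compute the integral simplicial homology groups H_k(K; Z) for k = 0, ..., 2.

H_0 ≅ Z,  H_1 ≅ Z,  H_2 = 0.

Fix the vertex order 0 < 1 < 2 < 3 < 4 < 5 and write every simplex with vertices in increasing order. Then dim K = 2 and the simplices of K are:

  0-simplices (6): [0], [1], [2], [3], [4], [5]
  1-simplices (12): [0,1], [0,2], [0,3], [0,4], [0,5], [1,2], [1,3], [1,4], [2,4], [2,5], [3,4], [4,5]
  2-simplices (6): [0,1,2], [0,1,3], [0,3,4], [0,4,5], [1,2,4], [2,4,5]

giving chain groups C_0 ≅ Z^6, C_1 ≅ Z^12, C_2 ≅ Z^6.

Boundary ∂_1: C_1 → C_0 is given by ∂[p,q] = [q] − [p].
The 6×12 boundary matrix has rank 5 and Smith normal form diag(1,1,1,1,1).

Boundary ∂_2: C_2 → C_1 sends each 2-simplex [p,q,r] to [q,r] − [p,r] + [p,q]. For instance
  ∂[2,4,5] = [4,5] − [2,5] + [2,4],
  ∂[0,1,3] = [1,3] − [0,3] + [0,1].
The 12×6 boundary matrix has rank 6 and Smith normal form diag(1,1,1,1,1,1).

Reading off H_k = ker ∂_k / im ∂_{k+1}:

  H_0: rank C_0 − rank ∂_1 = 6 − 5 = 1, and the invariant factors of ∂_1 are all 1, so H_0 ≅ Z.
  H_1: rank ker ∂_1 − rank ∂_2 = (12 − 5) − 6 = 1, and the invariant factors of ∂_2 are all 1, so H_1 ≅ Z.
  H_2: rank ker ∂_2 − rank ∂_3 = (6 − 6) − 0 = 0, and there is no ∂_3, so H_2 ≅ 0.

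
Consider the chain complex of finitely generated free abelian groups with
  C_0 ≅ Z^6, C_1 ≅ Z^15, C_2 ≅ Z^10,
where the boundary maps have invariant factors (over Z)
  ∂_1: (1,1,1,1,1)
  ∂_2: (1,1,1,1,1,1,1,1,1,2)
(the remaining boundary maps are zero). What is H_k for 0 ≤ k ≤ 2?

H_0 ≅ Z,  H_1 ≅ Z/2,  H_2 = 0.

H_0: b_0 = 6 − 0 − 5 = 1; torsion from ∂_1 factors > 1: none. So H_0 ≅ Z.
H_1: b_1 = 15 − 5 − 10 = 0; torsion from ∂_2 factors > 1: [2]. So H_1 ≅ Z/2.
H_2: b_2 = 10 − 10 − 0 = 0; torsion from ∂_3 factors > 1: none. So H_2 ≅ 0.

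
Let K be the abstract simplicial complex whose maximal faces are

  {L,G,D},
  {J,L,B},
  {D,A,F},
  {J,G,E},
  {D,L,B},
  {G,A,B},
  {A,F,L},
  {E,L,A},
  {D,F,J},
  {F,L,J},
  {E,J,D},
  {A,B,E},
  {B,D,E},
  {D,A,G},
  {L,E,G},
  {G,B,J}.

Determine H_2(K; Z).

H_2 = Z.

Order the vertices as A < B < D < E < F < G < J < L. Listing each simplex with vertices in this order, K has dimension 2 with simplices:

  0-simplices (8): A, B, D, E, F, G, J, L
  1-simplices (24): AB, AD, AE, AF, AG, AL, BD, BE, BG, BJ, BL, DE, DF, DG, DJ, DL, EG, EJ, EL, FJ, FL, GJ, GL, JL
  2-simplices (16): ABE, ABG, ADF, ADG, AEL, AFL, BDE, BDL, BGJ, BJL, DEJ, DFJ, DGL, EGJ, EGL, FJL

so the chain groups are C_0 ≅ Z^8, C_1 ≅ Z^24, C_2 ≅ Z^16.

Boundary ∂_1: C_1 → C_0 maps an edge to its endpoints' difference, ∂[p,q] = q − p.
This gives a 8×24 integer matrix of rank 7; reducing to Smith normal form yields diagonal entries (1,1,1,1,1,1,1).

The boundary map ∂_2: C_2 → C_1 maps a triangle to the signed sum of its edges. For instance
  ∂ABE = BE − AE + AB,
  ∂AEL = EL − AL + AE.
The resulting 24×16 matrix has rank 15, and its Smith normal form has invariant factors (1,1,1,1,1,1,1,1,1,1,1,1,1,1,1).

Reading off H_k = ker ∂_k / im ∂_{k+1}:

  H_2: rank ker ∂_2 − rank ∂_3 = (16 − 15) − 0 = 1, and there is no ∂_3, so H_2 = Z.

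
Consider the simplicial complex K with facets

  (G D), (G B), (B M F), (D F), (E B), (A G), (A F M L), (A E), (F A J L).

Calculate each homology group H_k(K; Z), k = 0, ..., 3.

H_0 = Z,  H_1 = Z^3,  H_2 = 0,  H_3 = 0.

Fix the vertex order A < B < D < E < F < G < J < L < M and write every simplex with vertices in increasing order. Then dim K = 3 and the simplices of K are:

  0-simplices (9): A, B, D, E, F, G, J, L, M
  1-simplices (17): AE, AF, AG, AJ, AL, AM, BE, BF, BG, BM, DF, DG, FJ, FL, FM, JL, LM
  2-simplices (8): AFJ, AFL, AFM, AJL, ALM, BFM, FJL, FLM
  3-simplices (2): AFJL, AFLM

giving chain groups C_0 ≅ Z^9, C_1 ≅ Z^17, C_2 ≅ Z^8, C_3 ≅ Z^2.

The boundary map ∂_1: C_1 → C_0 maps an edge to its endpoints' difference, ∂[p,q] = q − p.
The resulting 9×17 matrix has rank 8, and its Smith normal form has invariant factors (1,1,1,1,1,1,1,1).

Boundary ∂_2: C_2 → C_1 acts by ∂[p,q,r] = [q,r] − [p,r] + [p,q]. For instance
  ∂AFM = FM − AM + AF,
  ∂ALM = LM − AM + AL.
The 17×8 boundary matrix has rank 6 and Smith normal form diag(1,1,1,1,1,1).

Boundary ∂_3: C_3 → C_2 sends each 3-simplex σ to the alternating sum Σ_i (−1)^i (σ with its i-th vertex removed). For instance
  ∂AFJL = FJL − AJL + AFL − AFJ,
  ∂AFLM = FLM − ALM + AFM − AFL.
The 8×2 boundary matrix has rank 2 and Smith normal form diag(1,1).

Computing H_k = (kernel of ∂_k) / (image of ∂_{k+1}):

  H_0: rank C_0 − rank ∂_1 = 9 − 8 = 1, and the invariant factors of ∂_1 are all 1, so H_0 = Z.
  H_1: rank ker ∂_1 − rank ∂_2 = (17 − 8) − 6 = 3, and the invariant factors of ∂_2 are all 1, so H_1 = Z^3.
  H_2: rank ker ∂_2 − rank ∂_3 = (8 − 6) − 2 = 0, and the invariant factors of ∂_3 are all 1, so H_2 = 0.
  H_3: rank ker ∂_3 − rank ∂_4 = (2 − 2) − 0 = 0, and there is no ∂_4, so H_3 = 0.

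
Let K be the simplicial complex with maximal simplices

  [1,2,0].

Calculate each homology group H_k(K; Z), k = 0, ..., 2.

Fix the vertex order 0 < 1 < 2 and write every simplex with vertices in increasing order. Then dim K = 2 and the simplices of K are:

  0-simplices (3): [0], [1], [2]
  1-simplices (3): [0,1], [0,2], [1,2]
  2-simplices (1): [0,1,2]

giving chain groups C_0 ≅ Z^3, C_1 ≅ Z^3, C_2 ≅ Z^1.

∂_1: C_1 → C_0 maps an edge to its endpoints' difference, ∂[p,q] = q − p. For instance
  ∂[1,2] = [2] − [1].
The resulting 3×3 matrix has rank 2, and its Smith normal form has invariant factors (1,1).

∂_2: C_2 → C_1 maps a triangle to the signed sum of its edges. For instance
  ∂[0,1,2] = [1,2] − [0,2] + [0,1].
The resulting 3×1 matrix has rank 1, and its Smith normal form has invariant factors (1).

Now H_k = ker ∂_k / im ∂_{k+1}, so:

  H_0: rank C_0 − rank ∂_1 = 3 − 2 = 1, and the invariant factors of ∂_1 are all 1, so H_0 = Z.
  H_1: rank ker ∂_1 − rank ∂_2 = (3 − 2) − 1 = 0, and the invariant factors of ∂_2 are all 1, so H_1 = 0.
  H_2: rank ker ∂_2 − rank ∂_3 = (1 − 1) − 0 = 0, and there is no ∂_3, so H_2 = 0.

H_0 = Z,  H_1 = 0,  H_2 = 0.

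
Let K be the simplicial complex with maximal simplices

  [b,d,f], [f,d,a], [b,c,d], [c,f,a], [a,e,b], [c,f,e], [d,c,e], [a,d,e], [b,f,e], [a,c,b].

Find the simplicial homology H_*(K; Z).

H_0 ≅ Z,  H_1 ≅ Z/2Z,  H_2 = 0.

Take the total order a < b < c < d < e < f on the vertex set. Then K (dimension 2) consists of the simplices:

  0-simplices (6): a, b, c, d, e, f
  1-simplices (15): ab, ac, ad, ae, af, bc, bd, be, bf, cd, ce, cf, de, df, ef
  2-simplices (10): abc, abe, acf, ade, adf, bcd, bdf, bef, cde, cef

Hence C_0 ≅ Z^6, C_1 ≅ Z^15, C_2 ≅ Z^10.

∂_1: C_1 → C_0 is given by ∂[p,q] = [q] − [p]. For instance
  ∂ae = e − a.
As a 6×15 matrix over Z this has rank 5, with invariant factors (1,1,1,1,1).

The boundary map ∂_2: C_2 → C_1 maps a triangle to the signed sum of its edges. For instance
  ∂adf = df − af + ad,
  ∂abc = bc − ac + ab.
This gives a 15×10 integer matrix of rank 10; reducing to Smith normal form yields diagonal entries (1,1,1,1,1,1,1,1,1,2).

From H_k ≅ ker(∂_k) / im(∂_{k+1}) we obtain:

  H_0: rank C_0 − rank ∂_1 = 6 − 5 = 1, and the invariant factors of ∂_1 are all 1, so H_0 = Z.
  H_1: rank ker ∂_1 − rank ∂_2 = (15 − 5) − 10 = 0, and ∂_2 has invariant factor 2 > 1, so H_1 = Z/2Z.
  H_2: rank ker ∂_2 − rank ∂_3 = (10 − 10) − 0 = 0, and there is no ∂_3, so H_2 = 0.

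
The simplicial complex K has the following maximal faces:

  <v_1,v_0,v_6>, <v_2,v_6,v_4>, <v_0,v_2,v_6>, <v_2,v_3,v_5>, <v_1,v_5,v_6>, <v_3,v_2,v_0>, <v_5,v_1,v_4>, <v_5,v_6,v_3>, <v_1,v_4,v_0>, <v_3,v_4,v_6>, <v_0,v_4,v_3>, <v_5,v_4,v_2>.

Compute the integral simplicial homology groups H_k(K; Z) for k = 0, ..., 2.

H_0 = Z,  H_1 = Z/2,  H_2 = 0.

We work with the vertex ordering v_0 < v_1 < v_2 < v_3 < v_4 < v_5 < v_6. The simplices of K, each written with vertices in increasing order, are:

  0-simplices (7): [v_0], [v_1], [v_2], [v_3], [v_4], [v_5], [v_6]
  1-simplices (18): (18 of them)
  2-simplices (12): (12 of them)

so the chain groups are C_0 ≅ Z^7, C_1 ≅ Z^18, C_2 ≅ Z^12.

The boundary map ∂_1: C_1 → C_0 sends each edge [p,q] (with p < q) to q − p.
The resulting 7×18 matrix has rank 6, and its Smith normal form has invariant factors (1,1,1,1,1,1).

Boundary ∂_2: C_2 → C_1 maps a triangle to the signed sum of its edges. For instance
  ∂[v_1,v_4,v_5] = [v_4,v_5] − [v_1,v_5] + [v_1,v_4],
  ∂[v_2,v_4,v_6] = [v_4,v_6] − [v_2,v_6] + [v_2,v_4].
The resulting 18×12 matrix has rank 12, and its Smith normal form has invariant factors (1,1,1,1,1,1,1,1,1,1,1,2).

From H_k ≅ ker(∂_k) / im(∂_{k+1}) we obtain:

  H_0: rank C_0 − rank ∂_1 = 7 − 6 = 1, and the invariant factors of ∂_1 are all 1, so H_0 = Z.
  H_1: rank ker ∂_1 − rank ∂_2 = (18 − 6) − 12 = 0, and ∂_2 has invariant factor 2 > 1, so H_1 = Z/2.
  H_2: rank ker ∂_2 − rank ∂_3 = (12 − 12) − 0 = 0, and there is no ∂_3, so H_2 = 0.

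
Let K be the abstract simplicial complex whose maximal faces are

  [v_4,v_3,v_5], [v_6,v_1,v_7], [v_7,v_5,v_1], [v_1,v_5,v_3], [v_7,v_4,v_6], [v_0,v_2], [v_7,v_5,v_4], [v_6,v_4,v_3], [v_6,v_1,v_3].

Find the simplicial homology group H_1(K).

H_1 = 0.

Fix the vertex order v_0 < v_1 < v_2 < v_3 < v_4 < v_5 < v_6 < v_7 and write every simplex with vertices in increasing order. Then dim K = 2 and the simplices of K are:

  0-simplices (8): [v_0], [v_1], [v_2], [v_3], [v_4], [v_5], [v_6], [v_7]
  1-simplices (13): [v_0,v_2], [v_1,v_3], [v_1,v_5], [v_1,v_6], [v_1,v_7], [v_3,v_4], [v_3,v_5], [v_3,v_6], [v_4,v_5], [v_4,v_6], [v_4,v_7], [v_5,v_7], [v_6,v_7]
  2-simplices (8): [v_1,v_3,v_5], [v_1,v_3,v_6], [v_1,v_5,v_7], [v_1,v_6,v_7], [v_3,v_4,v_5], [v_3,v_4,v_6], [v_4,v_5,v_7], [v_4,v_6,v_7]

so the chain groups are C_0 ≅ Z^8, C_1 ≅ Z^13, C_2 ≅ Z^8.

Boundary ∂_1: C_1 → C_0 is given by ∂[p,q] = [q] − [p].
The resulting 8×13 matrix has rank 6, and its Smith normal form has invariant factors (1,1,1,1,1,1).

∂_2: C_2 → C_1 acts by ∂[p,q,r] = [q,r] − [p,r] + [p,q]. For instance
  ∂[v_3,v_4,v_5] = [v_4,v_5] − [v_3,v_5] + [v_3,v_4],
  ∂[v_4,v_5,v_7] = [v_5,v_7] − [v_4,v_7] + [v_4,v_5].
The 13×8 boundary matrix has rank 7 and Smith normal form diag(1,1,1,1,1,1,1).

Computing H_k = (kernel of ∂_k) / (image of ∂_{k+1}):

  H_1: rank ker ∂_1 − rank ∂_2 = (13 − 6) − 7 = 0, and the invariant factors of ∂_2 are all 1, so H_1 ≅ 0.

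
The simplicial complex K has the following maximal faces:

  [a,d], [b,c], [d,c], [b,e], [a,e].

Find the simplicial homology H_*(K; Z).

H_0 = Z,  H_1 = Z.

Fix the vertex order a < b < c < d < e and write every simplex with vertices in increasing order. Then dim K = 1 and the simplices of K are:

  0-simplices (5): a, b, c, d, e
  1-simplices (5): ad, ae, bc, be, cd

so the chain groups are C_0 ≅ Z^5, C_1 ≅ Z^5.

Boundary ∂_1: C_1 → C_0 maps an edge to its endpoints' difference, ∂[p,q] = q − p. For instance
  ∂bc = c − b.
The resulting 5×5 matrix has rank 4, and its Smith normal form has invariant factors (1,1,1,1).

From H_k ≅ ker(∂_k) / im(∂_{k+1}) we obtain:

  H_0: rank C_0 − rank ∂_1 = 5 − 4 = 1, and the invariant factors of ∂_1 are all 1, so H_0 ≅ Z.
  H_1: rank ker ∂_1 − rank ∂_2 = (5 − 4) − 0 = 1, and there is no ∂_2, so H_1 ≅ Z.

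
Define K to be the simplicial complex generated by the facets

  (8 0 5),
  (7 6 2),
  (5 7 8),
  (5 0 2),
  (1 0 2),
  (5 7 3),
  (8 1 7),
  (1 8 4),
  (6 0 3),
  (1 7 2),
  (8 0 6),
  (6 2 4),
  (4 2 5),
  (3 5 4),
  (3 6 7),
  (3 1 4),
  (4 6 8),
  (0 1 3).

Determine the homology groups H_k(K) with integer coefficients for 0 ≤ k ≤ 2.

Order the vertices as 0 < 1 < 2 < 3 < 4 < 5 < 6 < 7 < 8. Listing each simplex with vertices in this order, K has dimension 2 with simplices:

  0-simplices (9): [0], [1], [2], [3], [4], [5], [6], [7], [8]
  1-simplices (27): (27 of them)
  2-simplices (18): [0,1,2], [0,1,3], [0,2,5], [0,3,6], [0,5,8], [0,6,8], [1,2,7], [1,3,4], [1,4,8], [1,7,8], [2,4,5], [2,4,6], [2,6,7], [3,4,5], [3,5,7], [3,6,7], [4,6,8], [5,7,8]

Hence C_0 ≅ Z^9, C_1 ≅ Z^27, C_2 ≅ Z^18.

∂_1: C_1 → C_0 sends each edge [p,q] (with p < q) to q − p. For instance
  ∂[7,8] = [8] − [7].
The 9×27 boundary matrix has rank 8 and Smith normal form diag(1,1,1,1,1,1,1,1).

The boundary map ∂_2: C_2 → C_1 maps a triangle to the signed sum of its edges. For instance
  ∂[0,3,6] = [3,6] − [0,6] + [0,3],
  ∂[3,4,5] = [4,5] − [3,5] + [3,4].
The 27×18 boundary matrix has rank 17 and Smith normal form diag(1,1,1,1,1,1,1,1,1,1,1,1,1,1,1,1,1).

Computing H_k = (kernel of ∂_k) / (image of ∂_{k+1}):

  H_0: rank C_0 − rank ∂_1 = 9 − 8 = 1, and the invariant factors of ∂_1 are all 1, so H_0 = Z.
  H_1: rank ker ∂_1 − rank ∂_2 = (27 − 8) − 17 = 2, and the invariant factors of ∂_2 are all 1, so H_1 = Z^2.
  H_2: rank ker ∂_2 − rank ∂_3 = (18 − 17) − 0 = 1, and there is no ∂_3, so H_2 = Z.

H_0 = Z,  H_1 = Z^2,  H_2 = Z.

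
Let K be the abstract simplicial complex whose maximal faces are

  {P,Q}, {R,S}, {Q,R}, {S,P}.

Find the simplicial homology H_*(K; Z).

H_0 ≅ Z,  H_1 ≅ Z.

Fix the vertex order P < Q < R < S and write every simplex with vertices in increasing order. Then dim K = 1 and the simplices of K are:

  0-simplices (4): P, Q, R, S
  1-simplices (4): PQ, PS, QR, RS

Hence C_0 ≅ Z^4, C_1 ≅ Z^4.

The boundary map ∂_1: C_1 → C_0 is given by ∂[p,q] = [q] − [p]. For instance
  ∂RS = S − R.
This gives a 4×4 integer matrix of rank 3; reducing to Smith normal form yields diagonal entries (1,1,1).

Now H_k = ker ∂_k / im ∂_{k+1}, so:

  H_0: rank C_0 − rank ∂_1 = 4 − 3 = 1, and the invariant factors of ∂_1 are all 1, so H_0 ≅ Z.
  H_1: rank ker ∂_1 − rank ∂_2 = (4 − 3) − 0 = 1, and there is no ∂_2, so H_1 ≅ Z.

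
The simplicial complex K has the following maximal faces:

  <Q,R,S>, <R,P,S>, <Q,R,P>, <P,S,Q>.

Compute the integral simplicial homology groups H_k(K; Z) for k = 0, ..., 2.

H_0 = Z,  H_1 = 0,  H_2 = Z.

We work with the vertex ordering P < Q < R < S. The simplices of K, each written with vertices in increasing order, are:

  0-simplices (4): P, Q, R, S
  1-simplices (6): PQ, PR, PS, QR, QS, RS
  2-simplices (4): PQR, PQS, PRS, QRS

Hence C_0 ≅ Z^4, C_1 ≅ Z^6, C_2 ≅ Z^4.

The boundary map ∂_1: C_1 → C_0 maps an edge to its endpoints' difference, ∂[p,q] = q − p.
This gives a 4×6 integer matrix of rank 3; reducing to Smith normal form yields diagonal entries (1,1,1).

Boundary ∂_2: C_2 → C_1 sends each 2-simplex [p,q,r] to [q,r] − [p,r] + [p,q]. For instance
  ∂PQR = QR − PR + PQ,
  ∂PRS = RS − PS + PR.
As a 6×4 matrix over Z this has rank 3, with invariant factors (1,1,1).

From H_k ≅ ker(∂_k) / im(∂_{k+1}) we obtain:

  H_0: rank C_0 − rank ∂_1 = 4 − 3 = 1, and the invariant factors of ∂_1 are all 1, so H_0 = Z.
  H_1: rank ker ∂_1 − rank ∂_2 = (6 − 3) − 3 = 0, and the invariant factors of ∂_2 are all 1, so H_1 = 0.
  H_2: rank ker ∂_2 − rank ∂_3 = (4 − 3) − 0 = 1, and there is no ∂_3, so H_2 = Z.

As a check, the Euler characteristic is 4 − 6 + 4 = 2, which agrees with 1 − 0 + 1 = 2.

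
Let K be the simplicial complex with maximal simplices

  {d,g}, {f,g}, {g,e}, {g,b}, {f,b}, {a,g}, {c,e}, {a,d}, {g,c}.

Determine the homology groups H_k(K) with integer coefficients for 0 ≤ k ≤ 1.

Order the vertices as a < b < c < d < e < f < g. Listing each simplex with vertices in this order, K has dimension 1 with simplices:

  0-simplices (7): a, b, c, d, e, f, g
  1-simplices (9): ad, ag, bf, bg, ce, cg, dg, eg, fg

so the chain groups are C_0 ≅ Z^7, C_1 ≅ Z^9.

The boundary map ∂_1: C_1 → C_0 is given by ∂[p,q] = [q] − [p].
The resulting 7×9 matrix has rank 6, and its Smith normal form has invariant factors (1,1,1,1,1,1).

From H_k ≅ ker(∂_k) / im(∂_{k+1}) we obtain:

  H_0: rank C_0 − rank ∂_1 = 7 − 6 = 1, and the invariant factors of ∂_1 are all 1, so H_0 = Z.
  H_1: rank ker ∂_1 − rank ∂_2 = (9 − 6) − 0 = 3, and there is no ∂_2, so H_1 = Z^3.

As a check, the Euler characteristic is 7 − 9 = -2, which agrees with 1 − 3 = -2.

H_0 ≅ Z,  H_1 ≅ Z^3.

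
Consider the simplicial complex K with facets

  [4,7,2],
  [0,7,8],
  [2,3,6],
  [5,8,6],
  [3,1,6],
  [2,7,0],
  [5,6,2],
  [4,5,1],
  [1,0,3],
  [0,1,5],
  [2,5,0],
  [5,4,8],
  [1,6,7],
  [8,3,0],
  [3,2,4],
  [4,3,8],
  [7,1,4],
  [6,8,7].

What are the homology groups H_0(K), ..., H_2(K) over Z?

H_0 ≅ Z,  H_1 ≅ Z^2,  H_2 ≅ Z.

We work with the vertex ordering 0 < 1 < 2 < 3 < 4 < 5 < 6 < 7 < 8. The simplices of K, each written with vertices in increasing order, are:

  0-simplices (9): [0], [1], [2], [3], [4], [5], [6], [7], [8]
  1-simplices (27): (27 of them)
  2-simplices (18): [0,1,3], [0,1,5], [0,2,5], [0,2,7], [0,3,8], [0,7,8], [1,3,6], [1,4,5], [1,4,7], [1,6,7], [2,3,4], [2,3,6], [2,4,7], [2,5,6], [3,4,8], [4,5,8], [5,6,8], [6,7,8]

Hence C_0 ≅ Z^9, C_1 ≅ Z^27, C_2 ≅ Z^18.

Boundary ∂_1: C_1 → C_0 sends each edge [p,q] (with p < q) to q − p.
The 9×27 boundary matrix has rank 8 and Smith normal form diag(1,1,1,1,1,1,1,1).

∂_2: C_2 → C_1 sends each 2-simplex [p,q,r] to [q,r] − [p,r] + [p,q]. For instance
  ∂[3,4,8] = [4,8] − [3,8] + [3,4],
  ∂[0,2,5] = [2,5] − [0,5] + [0,2].
The 27×18 boundary matrix has rank 17 and Smith normal form diag(1,1,1,1,1,1,1,1,1,1,1,1,1,1,1,1,1).

From H_k ≅ ker(∂_k) / im(∂_{k+1}) we obtain:

  H_0: rank C_0 − rank ∂_1 = 9 − 8 = 1, and the invariant factors of ∂_1 are all 1, so H_0 = Z.
  H_1: rank ker ∂_1 − rank ∂_2 = (27 − 8) − 17 = 2, and the invariant factors of ∂_2 are all 1, so H_1 = Z^2.
  H_2: rank ker ∂_2 − rank ∂_3 = (18 − 17) − 0 = 1, and there is no ∂_3, so H_2 = Z.

As a check, the Euler characteristic is 9 − 27 + 18 = 0, which agrees with 1 − 2 + 1 = 0.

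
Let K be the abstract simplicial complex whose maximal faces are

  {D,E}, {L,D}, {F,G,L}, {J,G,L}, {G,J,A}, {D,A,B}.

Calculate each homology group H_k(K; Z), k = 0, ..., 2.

H_0 = Z,  H_1 = Z,  H_2 = 0.

K has 8 vertices, 12 edges, 4 triangles.
rank ∂_0 = 0, rank ∂_1 = 7 ⇒ b_0 = 8 − 0 − 7 = 1; all invariant factors of ∂_1 are 1 so no torsion. So H_0 = Z.
rank ∂_1 = 7, rank ∂_2 = 4 ⇒ b_1 = 12 − 7 − 4 = 1; all invariant factors of ∂_2 are 1 so no torsion. So H_1 = Z.
rank ∂_2 = 4, rank ∂_3 = 0 ⇒ b_2 = 4 − 4 − 0 = 0. So H_2 = 0.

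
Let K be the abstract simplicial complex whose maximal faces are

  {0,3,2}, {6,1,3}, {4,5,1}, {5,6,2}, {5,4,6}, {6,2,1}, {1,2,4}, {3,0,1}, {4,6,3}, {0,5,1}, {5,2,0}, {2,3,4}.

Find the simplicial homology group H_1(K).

We work with the vertex ordering 0 < 1 < 2 < 3 < 4 < 5 < 6. The simplices of K, each written with vertices in increasing order, are:

  0-simplices (7): [0], [1], [2], [3], [4], [5], [6]
  1-simplices (18): [0,1], [0,2], [0,3], [0,5], [1,2], [1,3], [1,4], [1,5], [1,6], [2,3], [2,4], [2,5], [2,6], [3,4], [3,6], [4,5], [4,6], [5,6]
  2-simplices (12): [0,1,3], [0,1,5], [0,2,3], [0,2,5], [1,2,4], [1,2,6], [1,3,6], [1,4,5], [2,3,4], [2,5,6], [3,4,6], [4,5,6]

giving chain groups C_0 ≅ Z^7, C_1 ≅ Z^18, C_2 ≅ Z^12.

∂_1: C_1 → C_0 maps an edge to its endpoints' difference, ∂[p,q] = q − p.
As a 7×18 matrix over Z this has rank 6, with invariant factors (1,1,1,1,1,1).

Boundary ∂_2: C_2 → C_1 sends each 2-simplex [p,q,r] to [q,r] − [p,r] + [p,q]. For instance
  ∂[3,4,6] = [4,6] − [3,6] + [3,4],
  ∂[0,2,5] = [2,5] − [0,5] + [0,2].
As a 18×12 matrix over Z this has rank 12, with invariant factors (1,1,1,1,1,1,1,1,1,1,1,2).

Reading off H_k = ker ∂_k / im ∂_{k+1}:

  H_1: rank ker ∂_1 − rank ∂_2 = (18 − 6) − 12 = 0, and ∂_2 has invariant factor 2 > 1, so H_1 ≅ Z/2Z.

(K is a triangulation of the real projective plane RP^2.)

H_1 = Z/2Z.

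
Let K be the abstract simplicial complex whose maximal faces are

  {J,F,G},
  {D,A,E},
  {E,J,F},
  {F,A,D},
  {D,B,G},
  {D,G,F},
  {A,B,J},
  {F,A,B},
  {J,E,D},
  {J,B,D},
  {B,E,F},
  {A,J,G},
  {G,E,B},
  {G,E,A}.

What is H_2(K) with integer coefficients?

Fix the vertex order A < B < D < E < F < G < J and write every simplex with vertices in increasing order. Then dim K = 2 and the simplices of K are:

  0-simplices (7): A, B, D, E, F, G, J
  1-simplices (21): AB, AD, AE, AF, AG, AJ, BD, BE, BF, BG, BJ, DE, DF, DG, DJ, EF, EG, EJ, FG, FJ, GJ
  2-simplices (14): ABF, ABJ, ADE, ADF, AEG, AGJ, BDG, BDJ, BEF, BEG, DEJ, DFG, EFJ, FGJ

Hence C_0 ≅ Z^7, C_1 ≅ Z^21, C_2 ≅ Z^14.

∂_1: C_1 → C_0 sends each edge [p,q] (with p < q) to q − p.
The resulting 7×21 matrix has rank 6, and its Smith normal form has invariant factors (1,1,1,1,1,1).

∂_2: C_2 → C_1 maps a triangle to the signed sum of its edges. For instance
  ∂ABF = BF − AF + AB,
  ∂AGJ = GJ − AJ + AG.
This gives a 21×14 integer matrix of rank 13; reducing to Smith normal form yields diagonal entries (1,1,1,1,1,1,1,1,1,1,1,1,1).

Reading off H_k = ker ∂_k / im ∂_{k+1}:

  H_2: rank ker ∂_2 − rank ∂_3 = (14 − 13) − 0 = 1, and there is no ∂_3, so H_2 ≅ Z.

H_2 ≅ Z.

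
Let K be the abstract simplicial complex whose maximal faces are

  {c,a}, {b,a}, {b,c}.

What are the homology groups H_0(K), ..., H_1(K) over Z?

H_0 = Z,  H_1 = Z.

Fix the vertex order a < b < c and write every simplex with vertices in increasing order. Then dim K = 1 and the simplices of K are:

  0-simplices (3): a, b, c
  1-simplices (3): ab, ac, bc

giving chain groups C_0 ≅ Z^3, C_1 ≅ Z^3.

∂_1: C_1 → C_0 is given by ∂[p,q] = [q] − [p].
The 3×3 boundary matrix has rank 2 and Smith normal form diag(1,1).

Computing H_k = (kernel of ∂_k) / (image of ∂_{k+1}):

  H_0: rank C_0 − rank ∂_1 = 3 − 2 = 1, and the invariant factors of ∂_1 are all 1, so H_0 = Z.
  H_1: rank ker ∂_1 − rank ∂_2 = (3 − 2) − 0 = 1, and there is no ∂_2, so H_1 = Z.

As a check, the Euler characteristic is 3 − 3 = 0, which agrees with 1 − 1 = 0.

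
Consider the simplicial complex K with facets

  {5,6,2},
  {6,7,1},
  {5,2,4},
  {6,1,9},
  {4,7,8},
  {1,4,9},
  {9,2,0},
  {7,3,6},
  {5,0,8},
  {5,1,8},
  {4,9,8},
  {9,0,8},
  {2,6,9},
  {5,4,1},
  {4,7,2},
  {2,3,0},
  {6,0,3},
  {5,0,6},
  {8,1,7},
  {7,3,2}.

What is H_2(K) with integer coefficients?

H_2 ≅ 0.

Take the total order 0 < 1 < 2 < 3 < 4 < 5 < 6 < 7 < 8 < 9 on the vertex set. Then K (dimension 2) consists of the simplices:

  0-simplices (10): [0], [1], [2], [3], [4], [5], [6], [7], [8], [9]
  1-simplices (30): (30 of them)
  2-simplices (20): (20 of them)

giving chain groups C_0 ≅ Z^10, C_1 ≅ Z^30, C_2 ≅ Z^20.

Boundary ∂_1: C_1 → C_0 maps an edge to its endpoints' difference, ∂[p,q] = q − p.
The resulting 10×30 matrix has rank 9, and its Smith normal form has invariant factors (1,1,1,1,1,1,1,1,1).

∂_2: C_2 → C_1 acts by ∂[p,q,r] = [q,r] − [p,r] + [p,q]. For instance
  ∂[1,4,5] = [4,5] − [1,5] + [1,4],
  ∂[1,4,9] = [4,9] − [1,9] + [1,4].
As a 30×20 matrix over Z this has rank 20, with invariant factors (1,1,1,1,1,1,1,1,1,1,1,1,1,1,1,1,1,1,1,2).

From H_k ≅ ker(∂_k) / im(∂_{k+1}) we obtain:

  H_2: rank ker ∂_2 − rank ∂_3 = (20 − 20) − 0 = 0, and there is no ∂_3, so H_2 = 0.

(K is a triangulation of the Klein bottle.)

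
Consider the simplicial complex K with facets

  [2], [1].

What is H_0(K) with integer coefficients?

H_0 = Z^2.

We work with the vertex ordering 1 < 2. The simplices of K, each written with vertices in increasing order, are:

  0-simplices (2): [1], [2]

giving chain groups C_0 ≅ Z^2.

Reading off H_k = ker ∂_k / im ∂_{k+1}:

  H_0: rank C_0 − rank ∂_1 = 2 − 0 = 2, and there is no ∂_1, so H_0 = Z^2.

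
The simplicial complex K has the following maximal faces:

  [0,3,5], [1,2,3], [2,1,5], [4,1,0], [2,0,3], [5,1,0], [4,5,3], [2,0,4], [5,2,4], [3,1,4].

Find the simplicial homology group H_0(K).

K has 6 vertices, 15 edges, 10 triangles.
rank ∂_0 = 0, rank ∂_1 = 5 ⇒ b_0 = 6 − 0 − 5 = 1; all invariant factors of ∂_1 are 1 so no torsion. So H_0 ≅ Z.

H_0 = Z.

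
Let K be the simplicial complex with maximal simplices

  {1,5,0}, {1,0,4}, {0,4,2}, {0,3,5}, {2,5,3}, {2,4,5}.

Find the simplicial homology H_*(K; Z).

H_0 = Z,  H_1 = Z,  H_2 = 0.

Fix the vertex order 0 < 1 < 2 < 3 < 4 < 5 and write every simplex with vertices in increasing order. Then dim K = 2 and the simplices of K are:

  0-simplices (6): [0], [1], [2], [3], [4], [5]
  1-simplices (12): [0,1], [0,2], [0,3], [0,4], [0,5], [1,4], [1,5], [2,3], [2,4], [2,5], [3,5], [4,5]
  2-simplices (6): [0,1,4], [0,1,5], [0,2,4], [0,3,5], [2,3,5], [2,4,5]

Hence C_0 ≅ Z^6, C_1 ≅ Z^12, C_2 ≅ Z^6.

Boundary ∂_1: C_1 → C_0 maps an edge to its endpoints' difference, ∂[p,q] = q − p. For instance
  ∂[1,4] = [4] − [1].
The 6×12 boundary matrix has rank 5 and Smith normal form diag(1,1,1,1,1).

Boundary ∂_2: C_2 → C_1 maps a triangle to the signed sum of its edges. For instance
  ∂[2,3,5] = [3,5] − [2,5] + [2,3],
  ∂[2,4,5] = [4,5] − [2,5] + [2,4].
The 12×6 boundary matrix has rank 6 and Smith normal form diag(1,1,1,1,1,1).

Reading off H_k = ker ∂_k / im ∂_{k+1}:

  H_0: rank C_0 − rank ∂_1 = 6 − 5 = 1, and the invariant factors of ∂_1 are all 1, so H_0 ≅ Z.
  H_1: rank ker ∂_1 − rank ∂_2 = (12 − 5) − 6 = 1, and the invariant factors of ∂_2 are all 1, so H_1 ≅ Z.
  H_2: rank ker ∂_2 − rank ∂_3 = (6 − 6) − 0 = 0, and there is no ∂_3, so H_2 ≅ 0.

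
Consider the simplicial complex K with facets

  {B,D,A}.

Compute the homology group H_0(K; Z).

H_0 ≅ Z.

Take the total order A < B < D on the vertex set. Then K (dimension 2) consists of the simplices:

  0-simplices (3): A, B, D
  1-simplices (3): AB, AD, BD
  2-simplices (1): ABD

Hence C_0 ≅ Z^3, C_1 ≅ Z^3, C_2 ≅ Z^1.

The boundary map ∂_1: C_1 → C_0 maps an edge to its endpoints' difference, ∂[p,q] = q − p. For instance
  ∂AD = D − A.
As a 3×3 matrix over Z this has rank 2, with invariant factors (1,1).

∂_2: C_2 → C_1 sends each 2-simplex [p,q,r] to [q,r] − [p,r] + [p,q]. For instance
  ∂ABD = BD − AD + AB.
As a 3×1 matrix over Z this has rank 1, with invariant factors (1).

Now H_k = ker ∂_k / im ∂_{k+1}, so:

  H_0: rank C_0 − rank ∂_1 = 3 − 2 = 1, and the invariant factors of ∂_1 are all 1, so H_0 = Z.

(K is a triangulation of the 2-simplex.)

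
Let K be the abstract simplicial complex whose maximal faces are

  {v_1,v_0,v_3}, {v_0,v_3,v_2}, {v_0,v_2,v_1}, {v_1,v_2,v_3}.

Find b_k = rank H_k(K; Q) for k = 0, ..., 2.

Order the vertices as v_0 < v_1 < v_2 < v_3. Listing each simplex with vertices in this order, K has dimension 2 with simplices:

  0-simplices (4): [v_0], [v_1], [v_2], [v_3]
  1-simplices (6): [v_0,v_1], [v_0,v_2], [v_0,v_3], [v_1,v_2], [v_1,v_3], [v_2,v_3]
  2-simplices (4): [v_0,v_1,v_2], [v_0,v_1,v_3], [v_0,v_2,v_3], [v_1,v_2,v_3]

giving chain groups C_0 ≅ Z^4, C_1 ≅ Z^6, C_2 ≅ Z^4.

The boundary map ∂_1: C_1 → C_0 maps an edge to its endpoints' difference, ∂[p,q] = q − p.
This gives a 4×6 integer matrix of rank 3; reducing to Smith normal form yields diagonal entries (1,1,1).

The boundary map ∂_2: C_2 → C_1 maps a triangle to the signed sum of its edges. For instance
  ∂[v_0,v_1,v_2] = [v_1,v_2] − [v_0,v_2] + [v_0,v_1],
  ∂[v_0,v_2,v_3] = [v_2,v_3] − [v_0,v_3] + [v_0,v_2].
The resulting 6×4 matrix has rank 3, and its Smith normal form has invariant factors (1,1,1).

Reading off H_k = ker ∂_k / im ∂_{k+1}:

  H_0: rank C_0 − rank ∂_1 = 4 − 3 = 1, and the invariant factors of ∂_1 are all 1, so H_0 = Z.
  H_1: rank ker ∂_1 − rank ∂_2 = (6 − 3) − 3 = 0, and the invariant factors of ∂_2 are all 1, so H_1 = 0.
  H_2: rank ker ∂_2 − rank ∂_3 = (4 − 3) − 0 = 1, and there is no ∂_3, so H_2 = Z.

Hence the Betti numbers are b_0 = 1, b_1 = 0, b_2 = 1.

b_0 = 1, b_1 = 0, b_2 = 1.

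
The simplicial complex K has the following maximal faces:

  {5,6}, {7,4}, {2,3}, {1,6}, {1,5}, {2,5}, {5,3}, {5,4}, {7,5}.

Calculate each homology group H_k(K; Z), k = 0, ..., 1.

H_0 = Z,  H_1 = Z^3.

Take the total order 1 < 2 < 3 < 4 < 5 < 6 < 7 on the vertex set. Then K (dimension 1) consists of the simplices:

  0-simplices (7): [1], [2], [3], [4], [5], [6], [7]
  1-simplices (9): [1,5], [1,6], [2,3], [2,5], [3,5], [4,5], [4,7], [5,6], [5,7]

giving chain groups C_0 ≅ Z^7, C_1 ≅ Z^9.

∂_1: C_1 → C_0 is given by ∂[p,q] = [q] − [p]. For instance
  ∂[3,5] = [5] − [3].
As a 7×9 matrix over Z this has rank 6, with invariant factors (1,1,1,1,1,1).

Now H_k = ker ∂_k / im ∂_{k+1}, so:

  H_0: rank C_0 − rank ∂_1 = 7 − 6 = 1, and the invariant factors of ∂_1 are all 1, so H_0 ≅ Z.
  H_1: rank ker ∂_1 − rank ∂_2 = (9 − 6) − 0 = 3, and there is no ∂_2, so H_1 ≅ Z^3.

As a check, the Euler characteristic is 7 − 9 = -2, which agrees with 1 − 3 = -2.
(K is a triangulation of a wedge of 3 circles.)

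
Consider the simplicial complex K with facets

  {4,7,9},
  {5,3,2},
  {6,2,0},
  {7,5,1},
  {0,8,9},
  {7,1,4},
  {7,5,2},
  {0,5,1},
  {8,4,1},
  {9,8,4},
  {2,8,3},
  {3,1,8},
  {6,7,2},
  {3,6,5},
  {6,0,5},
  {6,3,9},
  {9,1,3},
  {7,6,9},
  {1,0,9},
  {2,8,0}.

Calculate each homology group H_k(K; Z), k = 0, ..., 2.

H_0 ≅ Z,  H_1 ≅ Z × Z/2,  H_2 = 0.

Order the vertices as 0 < 1 < 2 < 3 < 4 < 5 < 6 < 7 < 8 < 9. Listing each simplex with vertices in this order, K has dimension 2 with simplices:

  0-simplices (10): [0], [1], [2], [3], [4], [5], [6], [7], [8], [9]
  1-simplices (30): (30 of them)
  2-simplices (20): (20 of them)

Hence C_0 ≅ Z^10, C_1 ≅ Z^30, C_2 ≅ Z^20.

The boundary map ∂_1: C_1 → C_0 maps an edge to its endpoints' difference, ∂[p,q] = q − p. For instance
  ∂[1,4] = [4] − [1].
The resulting 10×30 matrix has rank 9, and its Smith normal form has invariant factors (1,1,1,1,1,1,1,1,1).

∂_2: C_2 → C_1 maps a triangle to the signed sum of its edges. For instance
  ∂[2,3,5] = [3,5] − [2,5] + [2,3],
  ∂[2,6,7] = [6,7] − [2,7] + [2,6].
The resulting 30×20 matrix has rank 20, and its Smith normal form has invariant factors (1,1,1,1,1,1,1,1,1,1,1,1,1,1,1,1,1,1,1,2).

Computing H_k = (kernel of ∂_k) / (image of ∂_{k+1}):

  H_0: rank C_0 − rank ∂_1 = 10 − 9 = 1, and the invariant factors of ∂_1 are all 1, so H_0 ≅ Z.
  H_1: rank ker ∂_1 − rank ∂_2 = (30 − 9) − 20 = 1, and ∂_2 has invariant factor 2 > 1, so H_1 ≅ Z × Z/2.
  H_2: rank ker ∂_2 − rank ∂_3 = (20 − 20) − 0 = 0, and there is no ∂_3, so H_2 ≅ 0.

As a check, the Euler characteristic is 10 − 30 + 20 = 0, which agrees with 1 − 1 + 0 = 0.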